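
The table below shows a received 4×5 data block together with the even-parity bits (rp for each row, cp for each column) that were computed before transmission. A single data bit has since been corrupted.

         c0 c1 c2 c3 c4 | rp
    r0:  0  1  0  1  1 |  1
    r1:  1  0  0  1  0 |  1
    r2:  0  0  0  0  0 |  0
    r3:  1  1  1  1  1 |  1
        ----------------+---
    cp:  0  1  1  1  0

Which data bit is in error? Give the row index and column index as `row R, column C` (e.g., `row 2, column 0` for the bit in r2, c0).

row 1, column 1

Recompute each row's even parity and compare to rp:
  r0: data parity 1, sent rp 1 → ok
  r1: data parity 0, sent rp 1 → mismatch
  r2: data parity 0, sent rp 0 → ok
  r3: data parity 1, sent rp 1 → ok
Recompute each column's even parity and compare to cp:
  c0: data parity 0, sent cp 0 → ok
  c1: data parity 0, sent cp 1 → mismatch
  c2: data parity 1, sent cp 1 → ok
  c3: data parity 1, sent cp 1 → ok
  c4: data parity 0, sent cp 0 → ok
Exactly one row (r1) and one column (c1) fail → the flipped bit is at their intersection.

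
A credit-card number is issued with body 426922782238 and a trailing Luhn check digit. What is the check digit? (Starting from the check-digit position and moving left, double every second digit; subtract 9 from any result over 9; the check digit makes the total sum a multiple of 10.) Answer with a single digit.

1

Partial digits right→left: 8 3 2 2 8 7 2 2 9 6 2 4
Double every second digit counting from the check-digit position (so the 1st, 3rd, 5th, ... of the partial from the right).
  doubled (with −9 where >9): 7 4 7 4 9 4 → sum 35
  kept as-is: 3 2 7 2 6 4 → sum 24
Total = 35 + 24 = 59.
Check digit = (10 − (59 mod 10)) mod 10 = 1.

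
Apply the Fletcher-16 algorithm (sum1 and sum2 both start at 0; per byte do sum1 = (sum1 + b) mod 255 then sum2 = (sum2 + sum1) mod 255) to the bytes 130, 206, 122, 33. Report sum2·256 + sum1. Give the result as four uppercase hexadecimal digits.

8CEC

Running sums (mod 255):
  after byte 0 (130): sum1=130, sum2=130
  after byte 1 (206): sum1=81, sum2=211
  after byte 2 (122): sum1=203, sum2=159
  after byte 3 (33): sum1=236, sum2=140
Checksum = sum2·256 + sum1 = 140·256 + 236 = 36076 = 0x8CEC.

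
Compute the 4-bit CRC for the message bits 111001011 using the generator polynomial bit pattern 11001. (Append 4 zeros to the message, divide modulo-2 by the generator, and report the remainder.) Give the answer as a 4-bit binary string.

Append 4 zeros: 1110010110000. Divide by 11001 (XOR where the leading bit is 1):
  pos 0: 11100 XOR 11001 = 00101
  pos 2: 10110 XOR 11001 = 01111
  pos 3: 11111 XOR 11001 = 00110
  pos 5: 11010 XOR 11001 = 00011
  pos 8: 11000 XOR 11001 = 00001
Remainder (last 4 bits) = 0001. This is the CRC / FCS.

0001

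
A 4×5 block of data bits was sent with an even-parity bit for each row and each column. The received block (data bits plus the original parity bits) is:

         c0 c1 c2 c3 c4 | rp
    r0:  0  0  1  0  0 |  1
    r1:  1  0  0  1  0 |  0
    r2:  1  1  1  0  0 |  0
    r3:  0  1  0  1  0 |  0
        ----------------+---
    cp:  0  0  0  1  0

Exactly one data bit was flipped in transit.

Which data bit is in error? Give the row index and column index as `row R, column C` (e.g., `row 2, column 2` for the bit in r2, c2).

Recompute each row's even parity and compare to rp:
  r0: data parity 1, sent rp 1 → ok
  r1: data parity 0, sent rp 0 → ok
  r2: data parity 1, sent rp 0 → mismatch
  r3: data parity 0, sent rp 0 → ok
Recompute each column's even parity and compare to cp:
  c0: data parity 0, sent cp 0 → ok
  c1: data parity 0, sent cp 0 → ok
  c2: data parity 0, sent cp 0 → ok
  c3: data parity 0, sent cp 1 → mismatch
  c4: data parity 0, sent cp 0 → ok
Exactly one row (r2) and one column (c3) fail → the flipped bit is at their intersection.

row 2, column 3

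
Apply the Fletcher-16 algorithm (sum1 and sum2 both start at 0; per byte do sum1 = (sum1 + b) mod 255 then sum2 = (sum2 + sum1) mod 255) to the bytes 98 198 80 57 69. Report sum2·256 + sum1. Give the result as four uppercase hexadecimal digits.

AFF7

Running sums (mod 255):
  after byte 0 (98): sum1=98, sum2=98
  after byte 1 (198): sum1=41, sum2=139
  after byte 2 (80): sum1=121, sum2=5
  after byte 3 (57): sum1=178, sum2=183
  after byte 4 (69): sum1=247, sum2=175
Checksum = sum2·256 + sum1 = 175·256 + 247 = 45047 = 0xAFF7.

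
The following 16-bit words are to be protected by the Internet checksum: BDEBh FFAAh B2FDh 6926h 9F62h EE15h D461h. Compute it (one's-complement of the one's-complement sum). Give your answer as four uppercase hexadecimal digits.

C46A

One's-complement addition (fold any carry out of bit 15 back into bit 0):
  0xBDEB + 0xFFAA = 0x1BD95 → wrap carry → 0xBD96
  0xBD96 + 0xB2FD = 0x17093 → wrap carry → 0x7094
  0x7094 + 0x6926 = 0x0D9BA
  0xD9BA + 0x9F62 = 0x1791C → wrap carry → 0x791D
  0x791D + 0xEE15 = 0x16732 → wrap carry → 0x6733
  0x6733 + 0xD461 = 0x13B94 → wrap carry → 0x3B95
One's-complement sum = 0x3B95.
Checksum = ~0x3B95 & 0xFFFF = 0xC46A.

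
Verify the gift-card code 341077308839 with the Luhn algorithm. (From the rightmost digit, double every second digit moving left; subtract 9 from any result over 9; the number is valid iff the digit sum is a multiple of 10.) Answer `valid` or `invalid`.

From the right, keep odd positions and double even positions (subtract 9 from any doubled value over 9):
  doubled (positions 2,4,...): 6 7 6 5 2 6 → sum 32
  kept (positions 1,3,...): 9 8 0 7 0 4 → sum 28
Total = 60.
60 mod 10 = 0, so the number is valid.

valid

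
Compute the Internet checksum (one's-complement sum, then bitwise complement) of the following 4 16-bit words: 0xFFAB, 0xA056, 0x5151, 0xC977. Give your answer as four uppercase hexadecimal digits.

One's-complement addition (fold any carry out of bit 15 back into bit 0):
  0xFFAB + 0xA056 = 0x1A001 → wrap carry → 0xA002
  0xA002 + 0x5151 = 0x0F153
  0xF153 + 0xC977 = 0x1BACA → wrap carry → 0xBACB
One's-complement sum = 0xBACB.
Checksum = ~0xBACB & 0xFFFF = 0x4534.

4534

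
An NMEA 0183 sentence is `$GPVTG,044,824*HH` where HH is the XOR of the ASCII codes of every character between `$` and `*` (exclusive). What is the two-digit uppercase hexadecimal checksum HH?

XOR the ASCII codes of the payload characters:
  'G' = 0x47 → acc = 0x47
  'P' = 0x50 → acc = 0x17
  'V' = 0x56 → acc = 0x41
  'T' = 0x54 → acc = 0x15
  'G' = 0x47 → acc = 0x52
  ',' = 0x2C → acc = 0x7E
  '0' = 0x30 → acc = 0x4E
  '4' = 0x34 → acc = 0x7A
  '4' = 0x34 → acc = 0x4E
  ',' = 0x2C → acc = 0x62
  '8' = 0x38 → acc = 0x5A
  '2' = 0x32 → acc = 0x68
  '4' = 0x34 → acc = 0x5C
Checksum = 0x5C.

5C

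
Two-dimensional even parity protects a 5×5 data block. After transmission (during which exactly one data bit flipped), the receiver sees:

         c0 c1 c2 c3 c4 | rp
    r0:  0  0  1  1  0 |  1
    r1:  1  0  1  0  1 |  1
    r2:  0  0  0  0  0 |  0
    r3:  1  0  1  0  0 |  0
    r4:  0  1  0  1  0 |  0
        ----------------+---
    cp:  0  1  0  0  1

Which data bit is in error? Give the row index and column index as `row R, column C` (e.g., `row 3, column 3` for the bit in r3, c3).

row 0, column 2

Recompute each row's even parity and compare to rp:
  r0: data parity 0, sent rp 1 → mismatch
  r1: data parity 1, sent rp 1 → ok
  r2: data parity 0, sent rp 0 → ok
  r3: data parity 0, sent rp 0 → ok
  r4: data parity 0, sent rp 0 → ok
Recompute each column's even parity and compare to cp:
  c0: data parity 0, sent cp 0 → ok
  c1: data parity 1, sent cp 1 → ok
  c2: data parity 1, sent cp 0 → mismatch
  c3: data parity 0, sent cp 0 → ok
  c4: data parity 1, sent cp 1 → ok
Exactly one row (r0) and one column (c2) fail → the flipped bit is at their intersection.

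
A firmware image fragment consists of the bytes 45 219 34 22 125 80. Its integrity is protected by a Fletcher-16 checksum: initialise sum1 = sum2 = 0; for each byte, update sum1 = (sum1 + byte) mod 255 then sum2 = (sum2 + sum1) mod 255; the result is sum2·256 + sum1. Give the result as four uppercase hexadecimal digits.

700F

Running sums (mod 255):
  after byte 0 (45): sum1=45, sum2=45
  after byte 1 (219): sum1=9, sum2=54
  after byte 2 (34): sum1=43, sum2=97
  after byte 3 (22): sum1=65, sum2=162
  after byte 4 (125): sum1=190, sum2=97
  after byte 5 (80): sum1=15, sum2=112
Checksum = sum2·256 + sum1 = 112·256 + 15 = 28687 = 0x700F.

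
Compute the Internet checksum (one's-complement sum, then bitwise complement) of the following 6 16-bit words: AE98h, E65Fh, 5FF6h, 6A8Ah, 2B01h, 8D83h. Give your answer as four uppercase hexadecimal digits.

One's-complement addition (fold any carry out of bit 15 back into bit 0):
  0xAE98 + 0xE65F = 0x194F7 → wrap carry → 0x94F8
  0x94F8 + 0x5FF6 = 0x0F4EE
  0xF4EE + 0x6A8A = 0x15F78 → wrap carry → 0x5F79
  0x5F79 + 0x2B01 = 0x08A7A
  0x8A7A + 0x8D83 = 0x117FD → wrap carry → 0x17FE
One's-complement sum = 0x17FE.
Checksum = ~0x17FE & 0xFFFF = 0xE801.

E801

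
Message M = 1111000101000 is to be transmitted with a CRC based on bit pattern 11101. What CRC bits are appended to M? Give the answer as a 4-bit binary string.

Append 4 zeros: 11110001010000000. Divide by 11101 (XOR where the leading bit is 1):
  pos 0: 11110 XOR 11101 = 00011
  pos 3: 11001 XOR 11101 = 00100
  pos 5: 10001 XOR 11101 = 01100
  pos 6: 11000 XOR 11101 = 00101
  pos 8: 10100 XOR 11101 = 01001
  pos 9: 10010 XOR 11101 = 01111
  pos 10: 11110 XOR 11101 = 00011
Remainder (last 4 bits) = 1100. This is the CRC / FCS.

1100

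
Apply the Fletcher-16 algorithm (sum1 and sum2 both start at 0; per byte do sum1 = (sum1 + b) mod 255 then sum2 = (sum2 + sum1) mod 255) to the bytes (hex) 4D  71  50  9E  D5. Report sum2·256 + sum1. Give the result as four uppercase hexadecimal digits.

Running sums (mod 255):
  after byte 0 (4D): sum1=77, sum2=77
  after byte 1 (71): sum1=190, sum2=12
  after byte 2 (50): sum1=15, sum2=27
  after byte 3 (9E): sum1=173, sum2=200
  after byte 4 (D5): sum1=131, sum2=76
Checksum = sum2·256 + sum1 = 76·256 + 131 = 19587 = 0x4C83.

4C83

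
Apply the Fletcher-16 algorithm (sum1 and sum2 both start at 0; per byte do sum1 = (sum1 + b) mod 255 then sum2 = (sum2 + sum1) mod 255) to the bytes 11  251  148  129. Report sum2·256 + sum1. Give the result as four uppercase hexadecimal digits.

Running sums (mod 255):
  after byte 0 (11): sum1=11, sum2=11
  after byte 1 (251): sum1=7, sum2=18
  after byte 2 (148): sum1=155, sum2=173
  after byte 3 (129): sum1=29, sum2=202
Checksum = sum2·256 + sum1 = 202·256 + 29 = 51741 = 0xCA1D.

CA1D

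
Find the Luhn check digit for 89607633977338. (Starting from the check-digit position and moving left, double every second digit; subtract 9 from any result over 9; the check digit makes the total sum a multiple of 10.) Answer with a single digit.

1

Partial digits right→left: 8 3 3 7 7 9 3 3 6 7 0 6 9 8
Double every second digit counting from the check-digit position (so the 1st, 3rd, 5th, ... of the partial from the right).
  doubled (with −9 where >9): 7 6 5 6 3 0 9 → sum 36
  kept as-is: 3 7 9 3 7 6 8 → sum 43
Total = 36 + 43 = 79.
Check digit = (10 − (79 mod 10)) mod 10 = 1.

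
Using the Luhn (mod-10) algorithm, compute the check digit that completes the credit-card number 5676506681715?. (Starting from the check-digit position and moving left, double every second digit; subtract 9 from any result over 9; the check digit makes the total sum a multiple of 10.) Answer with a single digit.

Partial digits right→left: 5 1 7 1 8 6 6 0 5 6 7 6 5
Double every second digit counting from the check-digit position (so the 1st, 3rd, 5th, ... of the partial from the right).
  doubled (with −9 where >9): 1 5 7 3 1 5 1 → sum 23
  kept as-is: 1 1 6 0 6 6 → sum 20
Total = 23 + 20 = 43.
Check digit = (10 − (43 mod 10)) mod 10 = 7.

7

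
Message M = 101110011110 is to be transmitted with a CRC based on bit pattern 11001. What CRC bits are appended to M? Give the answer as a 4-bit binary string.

0100

Append 4 zeros: 1011100111100000. Divide by 11001 (XOR where the leading bit is 1):
  pos 0: 10111 XOR 11001 = 01110
  pos 1: 11100 XOR 11001 = 00101
  pos 3: 10101 XOR 11001 = 01100
  pos 4: 11001 XOR 11001 = 00000
  pos 9: 11000 XOR 11001 = 00001
Remainder (last 4 bits) = 0100. This is the CRC / FCS.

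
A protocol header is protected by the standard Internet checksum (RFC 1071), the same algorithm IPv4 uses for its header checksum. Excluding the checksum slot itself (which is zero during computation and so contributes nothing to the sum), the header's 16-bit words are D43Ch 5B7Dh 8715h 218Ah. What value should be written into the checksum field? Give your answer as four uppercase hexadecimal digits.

One's-complement addition (fold any carry out of bit 15 back into bit 0):
  0xD43C + 0x5B7D = 0x12FB9 → wrap carry → 0x2FBA
  0x2FBA + 0x8715 = 0x0B6CF
  0xB6CF + 0x218A = 0x0D859
One's-complement sum = 0xD859.
Checksum = ~0xD859 & 0xFFFF = 0x27A6.

27A6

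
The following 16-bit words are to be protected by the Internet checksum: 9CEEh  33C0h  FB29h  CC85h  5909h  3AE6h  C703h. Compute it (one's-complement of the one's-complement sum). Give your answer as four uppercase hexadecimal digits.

One's-complement addition (fold any carry out of bit 15 back into bit 0):
  0x9CEE + 0x33C0 = 0x0D0AE
  0xD0AE + 0xFB29 = 0x1CBD7 → wrap carry → 0xCBD8
  0xCBD8 + 0xCC85 = 0x1985D → wrap carry → 0x985E
  0x985E + 0x5909 = 0x0F167
  0xF167 + 0x3AE6 = 0x12C4D → wrap carry → 0x2C4E
  0x2C4E + 0xC703 = 0x0F351
One's-complement sum = 0xF351.
Checksum = ~0xF351 & 0xFFFF = 0x0CAE.

0CAE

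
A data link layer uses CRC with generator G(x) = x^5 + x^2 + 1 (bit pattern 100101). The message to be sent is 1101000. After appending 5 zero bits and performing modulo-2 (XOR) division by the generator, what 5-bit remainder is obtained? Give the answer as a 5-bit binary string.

11011

Append 5 zeros: 110100000000. Divide by 100101 (XOR where the leading bit is 1):
  pos 0: 110100 XOR 100101 = 010001
  pos 1: 100010 XOR 100101 = 000111
  pos 4: 111000 XOR 100101 = 011101
  pos 5: 111010 XOR 100101 = 011111
  pos 6: 111110 XOR 100101 = 011011
Remainder (last 5 bits) = 11011. This is the CRC / FCS.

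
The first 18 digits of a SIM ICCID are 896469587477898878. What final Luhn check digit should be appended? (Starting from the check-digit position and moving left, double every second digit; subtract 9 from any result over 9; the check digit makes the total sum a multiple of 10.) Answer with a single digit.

9

Partial digits right→left: 8 7 8 8 9 8 7 7 4 7 8 5 9 6 4 6 9 8
Double every second digit counting from the check-digit position (so the 1st, 3rd, 5th, ... of the partial from the right).
  doubled (with −9 where >9): 7 7 9 5 8 7 9 8 9 → sum 69
  kept as-is: 7 8 8 7 7 5 6 6 8 → sum 62
Total = 69 + 62 = 131.
Check digit = (10 − (131 mod 10)) mod 10 = 9.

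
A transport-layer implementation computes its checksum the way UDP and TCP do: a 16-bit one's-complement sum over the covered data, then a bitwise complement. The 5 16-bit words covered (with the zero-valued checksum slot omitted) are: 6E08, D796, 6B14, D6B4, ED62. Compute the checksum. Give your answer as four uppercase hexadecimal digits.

8B34

One's-complement addition (fold any carry out of bit 15 back into bit 0):
  0x6E08 + 0xD796 = 0x1459E → wrap carry → 0x459F
  0x459F + 0x6B14 = 0x0B0B3
  0xB0B3 + 0xD6B4 = 0x18767 → wrap carry → 0x8768
  0x8768 + 0xED62 = 0x174CA → wrap carry → 0x74CB
One's-complement sum = 0x74CB.
Checksum = ~0x74CB & 0xFFFF = 0x8B34.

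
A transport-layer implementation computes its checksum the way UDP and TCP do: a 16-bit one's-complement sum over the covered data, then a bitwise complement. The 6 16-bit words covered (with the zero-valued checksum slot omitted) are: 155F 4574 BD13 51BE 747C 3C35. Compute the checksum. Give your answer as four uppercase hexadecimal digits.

E5A8

One's-complement addition (fold any carry out of bit 15 back into bit 0):
  0x155F + 0x4574 = 0x05AD3
  0x5AD3 + 0xBD13 = 0x117E6 → wrap carry → 0x17E7
  0x17E7 + 0x51BE = 0x069A5
  0x69A5 + 0x747C = 0x0DE21
  0xDE21 + 0x3C35 = 0x11A56 → wrap carry → 0x1A57
One's-complement sum = 0x1A57.
Checksum = ~0x1A57 & 0xFFFF = 0xE5A8.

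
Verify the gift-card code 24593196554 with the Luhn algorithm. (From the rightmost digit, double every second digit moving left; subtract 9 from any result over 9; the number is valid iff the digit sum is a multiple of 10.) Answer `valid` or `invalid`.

invalid

From the right, keep odd positions and double even positions (subtract 9 from any doubled value over 9):
  doubled (positions 2,4,...): 1 3 2 9 8 → sum 23
  kept (positions 1,3,...): 4 5 9 3 5 2 → sum 28
Total = 51.
51 mod 10 = 1, so the number is invalid.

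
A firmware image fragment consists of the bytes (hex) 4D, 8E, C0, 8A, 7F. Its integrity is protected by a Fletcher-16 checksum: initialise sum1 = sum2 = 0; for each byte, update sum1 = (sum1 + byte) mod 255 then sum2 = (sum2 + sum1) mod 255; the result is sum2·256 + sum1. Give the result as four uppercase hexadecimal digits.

Running sums (mod 255):
  after byte 0 (4D): sum1=77, sum2=77
  after byte 1 (8E): sum1=219, sum2=41
  after byte 2 (C0): sum1=156, sum2=197
  after byte 3 (8A): sum1=39, sum2=236
  after byte 4 (7F): sum1=166, sum2=147
Checksum = sum2·256 + sum1 = 147·256 + 166 = 37798 = 0x93A6.

93A6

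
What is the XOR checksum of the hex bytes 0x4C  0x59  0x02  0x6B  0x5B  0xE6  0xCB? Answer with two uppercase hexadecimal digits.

0A

XOR the bytes together:
  start with 0x4C
  0x4C ⊕ 0x59 = 0x15
  0x15 ⊕ 0x02 = 0x17
  0x17 ⊕ 0x6B = 0x7C
  0x7C ⊕ 0x5B = 0x27
  0x27 ⊕ 0xE6 = 0xC1
  0xC1 ⊕ 0xCB = 0x0A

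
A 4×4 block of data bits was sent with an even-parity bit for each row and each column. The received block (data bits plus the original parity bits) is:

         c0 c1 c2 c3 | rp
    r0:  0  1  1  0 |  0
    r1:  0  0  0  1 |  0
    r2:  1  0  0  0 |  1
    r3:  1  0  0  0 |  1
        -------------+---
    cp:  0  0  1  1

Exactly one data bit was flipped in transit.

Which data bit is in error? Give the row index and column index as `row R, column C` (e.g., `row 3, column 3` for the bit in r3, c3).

Recompute each row's even parity and compare to rp:
  r0: data parity 0, sent rp 0 → ok
  r1: data parity 1, sent rp 0 → mismatch
  r2: data parity 1, sent rp 1 → ok
  r3: data parity 1, sent rp 1 → ok
Recompute each column's even parity and compare to cp:
  c0: data parity 0, sent cp 0 → ok
  c1: data parity 1, sent cp 0 → mismatch
  c2: data parity 1, sent cp 1 → ok
  c3: data parity 1, sent cp 1 → ok
Exactly one row (r1) and one column (c1) fail → the flipped bit is at their intersection.

row 1, column 1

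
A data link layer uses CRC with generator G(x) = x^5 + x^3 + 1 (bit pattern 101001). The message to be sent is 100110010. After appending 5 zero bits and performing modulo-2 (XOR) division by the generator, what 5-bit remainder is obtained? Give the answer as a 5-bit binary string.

01001

Append 5 zeros: 10011001000000. Divide by 101001 (XOR where the leading bit is 1):
  pos 0: 100110 XOR 101001 = 001111
  pos 2: 111101 XOR 101001 = 010100
  pos 3: 101000 XOR 101001 = 000001
  pos 8: 100000 XOR 101001 = 001001
Remainder (last 5 bits) = 01001. This is the CRC / FCS.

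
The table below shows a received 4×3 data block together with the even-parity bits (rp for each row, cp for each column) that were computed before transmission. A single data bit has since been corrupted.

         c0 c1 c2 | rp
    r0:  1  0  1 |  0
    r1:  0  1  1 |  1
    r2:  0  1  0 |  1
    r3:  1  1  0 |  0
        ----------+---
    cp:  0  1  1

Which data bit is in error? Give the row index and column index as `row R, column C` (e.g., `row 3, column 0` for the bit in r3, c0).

row 1, column 2

Recompute each row's even parity and compare to rp:
  r0: data parity 0, sent rp 0 → ok
  r1: data parity 0, sent rp 1 → mismatch
  r2: data parity 1, sent rp 1 → ok
  r3: data parity 0, sent rp 0 → ok
Recompute each column's even parity and compare to cp:
  c0: data parity 0, sent cp 0 → ok
  c1: data parity 1, sent cp 1 → ok
  c2: data parity 0, sent cp 1 → mismatch
Exactly one row (r1) and one column (c2) fail → the flipped bit is at their intersection.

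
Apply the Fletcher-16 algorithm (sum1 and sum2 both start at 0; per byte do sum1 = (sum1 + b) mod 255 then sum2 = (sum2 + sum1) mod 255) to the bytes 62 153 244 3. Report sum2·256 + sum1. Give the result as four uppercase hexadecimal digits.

B2CF

Running sums (mod 255):
  after byte 0 (62): sum1=62, sum2=62
  after byte 1 (153): sum1=215, sum2=22
  after byte 2 (244): sum1=204, sum2=226
  after byte 3 (3): sum1=207, sum2=178
Checksum = sum2·256 + sum1 = 178·256 + 207 = 45775 = 0xB2CF.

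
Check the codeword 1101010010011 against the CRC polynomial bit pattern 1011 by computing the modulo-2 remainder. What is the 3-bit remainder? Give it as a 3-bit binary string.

Modulo-2 division of 1101010010011 by 1011:
  pos 0: 1101 XOR 1011 = 0110
  pos 1: 1100 XOR 1011 = 0111
  pos 2: 1111 XOR 1011 = 0100
  pos 3: 1000 XOR 1011 = 0011
  pos 5: 1101 XOR 1011 = 0110
  pos 6: 1100 XOR 1011 = 0111
  pos 7: 1110 XOR 1011 = 0101
  pos 8: 1011 XOR 1011 = 0000
Remainder = 001 (nonzero — an error is detected).

001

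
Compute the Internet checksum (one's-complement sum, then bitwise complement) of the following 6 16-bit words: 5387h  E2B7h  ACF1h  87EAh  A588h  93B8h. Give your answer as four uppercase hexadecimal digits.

One's-complement addition (fold any carry out of bit 15 back into bit 0):
  0x5387 + 0xE2B7 = 0x1363E → wrap carry → 0x363F
  0x363F + 0xACF1 = 0x0E330
  0xE330 + 0x87EA = 0x16B1A → wrap carry → 0x6B1B
  0x6B1B + 0xA588 = 0x110A3 → wrap carry → 0x10A4
  0x10A4 + 0x93B8 = 0x0A45C
One's-complement sum = 0xA45C.
Checksum = ~0xA45C & 0xFFFF = 0x5BA3.

5BA3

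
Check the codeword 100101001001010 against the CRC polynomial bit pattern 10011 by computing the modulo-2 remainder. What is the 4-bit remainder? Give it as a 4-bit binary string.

1011

Modulo-2 division of 100101001001010 by 10011:
  pos 0: 10010 XOR 10011 = 00001
  pos 4: 11001 XOR 10011 = 01010
  pos 5: 10100 XOR 10011 = 00111
  pos 7: 11101 XOR 10011 = 01110
  pos 8: 11100 XOR 10011 = 01111
  pos 9: 11111 XOR 10011 = 01100
  pos 10: 11000 XOR 10011 = 01011
Remainder = 1011 (nonzero — an error is detected).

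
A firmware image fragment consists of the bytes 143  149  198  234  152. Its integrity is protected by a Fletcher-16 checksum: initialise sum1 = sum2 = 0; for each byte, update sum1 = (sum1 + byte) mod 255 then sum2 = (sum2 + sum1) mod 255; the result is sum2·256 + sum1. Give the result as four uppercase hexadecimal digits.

Running sums (mod 255):
  after byte 0 (143): sum1=143, sum2=143
  after byte 1 (149): sum1=37, sum2=180
  after byte 2 (198): sum1=235, sum2=160
  after byte 3 (234): sum1=214, sum2=119
  after byte 4 (152): sum1=111, sum2=230
Checksum = sum2·256 + sum1 = 230·256 + 111 = 58991 = 0xE66F.

E66F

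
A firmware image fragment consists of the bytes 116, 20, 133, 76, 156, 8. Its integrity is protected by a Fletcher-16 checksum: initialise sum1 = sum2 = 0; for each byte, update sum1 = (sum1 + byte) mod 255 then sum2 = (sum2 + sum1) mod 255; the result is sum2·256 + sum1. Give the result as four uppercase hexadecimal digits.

Running sums (mod 255):
  after byte 0 (116): sum1=116, sum2=116
  after byte 1 (20): sum1=136, sum2=252
  after byte 2 (133): sum1=14, sum2=11
  after byte 3 (76): sum1=90, sum2=101
  after byte 4 (156): sum1=246, sum2=92
  after byte 5 (8): sum1=254, sum2=91
Checksum = sum2·256 + sum1 = 91·256 + 254 = 23550 = 0x5BFE.

5BFE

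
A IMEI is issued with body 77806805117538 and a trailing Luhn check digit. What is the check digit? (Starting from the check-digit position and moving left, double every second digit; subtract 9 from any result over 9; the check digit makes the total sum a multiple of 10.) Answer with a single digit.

Partial digits right→left: 8 3 5 7 1 1 5 0 8 6 0 8 7 7
Double every second digit counting from the check-digit position (so the 1st, 3rd, 5th, ... of the partial from the right).
  doubled (with −9 where >9): 7 1 2 1 7 0 5 → sum 23
  kept as-is: 3 7 1 0 6 8 7 → sum 32
Total = 23 + 32 = 55.
Check digit = (10 − (55 mod 10)) mod 10 = 5.

5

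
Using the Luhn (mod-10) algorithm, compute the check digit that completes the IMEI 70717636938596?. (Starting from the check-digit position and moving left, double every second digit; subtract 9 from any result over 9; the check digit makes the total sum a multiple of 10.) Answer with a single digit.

2

Partial digits right→left: 6 9 5 8 3 9 6 3 6 7 1 7 0 7
Double every second digit counting from the check-digit position (so the 1st, 3rd, 5th, ... of the partial from the right).
  doubled (with −9 where >9): 3 1 6 3 3 2 0 → sum 18
  kept as-is: 9 8 9 3 7 7 7 → sum 50
Total = 18 + 50 = 68.
Check digit = (10 − (68 mod 10)) mod 10 = 2.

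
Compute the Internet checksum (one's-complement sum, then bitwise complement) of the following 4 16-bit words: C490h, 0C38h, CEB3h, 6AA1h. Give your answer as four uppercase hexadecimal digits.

One's-complement addition (fold any carry out of bit 15 back into bit 0):
  0xC490 + 0x0C38 = 0x0D0C8
  0xD0C8 + 0xCEB3 = 0x19F7B → wrap carry → 0x9F7C
  0x9F7C + 0x6AA1 = 0x10A1D → wrap carry → 0x0A1E
One's-complement sum = 0x0A1E.
Checksum = ~0x0A1E & 0xFFFF = 0xF5E1.

F5E1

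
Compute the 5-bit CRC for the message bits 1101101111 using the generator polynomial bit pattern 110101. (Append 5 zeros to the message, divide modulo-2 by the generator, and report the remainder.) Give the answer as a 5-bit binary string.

Append 5 zeros: 110110111100000. Divide by 110101 (XOR where the leading bit is 1):
  pos 0: 110110 XOR 110101 = 000011
  pos 4: 111111 XOR 110101 = 001010
  pos 6: 101000 XOR 110101 = 011101
  pos 7: 111010 XOR 110101 = 001111
  pos 9: 111100 XOR 110101 = 001001
Remainder (last 5 bits) = 01001. This is the CRC / FCS.

01001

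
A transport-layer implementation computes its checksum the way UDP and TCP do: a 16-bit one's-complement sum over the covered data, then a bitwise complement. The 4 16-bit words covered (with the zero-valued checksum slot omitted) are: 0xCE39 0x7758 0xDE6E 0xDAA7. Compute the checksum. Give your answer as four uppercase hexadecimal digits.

0157

One's-complement addition (fold any carry out of bit 15 back into bit 0):
  0xCE39 + 0x7758 = 0x14591 → wrap carry → 0x4592
  0x4592 + 0xDE6E = 0x12400 → wrap carry → 0x2401
  0x2401 + 0xDAA7 = 0x0FEA8
One's-complement sum = 0xFEA8.
Checksum = ~0xFEA8 & 0xFFFF = 0x0157.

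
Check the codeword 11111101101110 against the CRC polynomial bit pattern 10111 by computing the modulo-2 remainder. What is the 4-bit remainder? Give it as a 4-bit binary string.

Modulo-2 division of 11111101101110 by 10111:
  pos 0: 11111 XOR 10111 = 01000
  pos 1: 10001 XOR 10111 = 00110
  pos 3: 11001 XOR 10111 = 01110
  pos 4: 11101 XOR 10111 = 01010
  pos 5: 10100 XOR 10111 = 00011
  pos 8: 11111 XOR 10111 = 01000
  pos 9: 10000 XOR 10111 = 00111
Remainder = 0111 (nonzero — an error is detected).

0111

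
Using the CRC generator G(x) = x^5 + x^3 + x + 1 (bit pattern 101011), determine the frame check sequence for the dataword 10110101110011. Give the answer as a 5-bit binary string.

Append 5 zeros: 1011010111001100000. Divide by 101011 (XOR where the leading bit is 1):
  pos 0: 101101 XOR 101011 = 000110
  pos 3: 110011 XOR 101011 = 011000
  pos 4: 110001 XOR 101011 = 011010
  pos 5: 110100 XOR 101011 = 011111
  pos 6: 111110 XOR 101011 = 010101
  pos 7: 101011 XOR 101011 = 000000
  pos 13: 100000 XOR 101011 = 001011
Remainder (last 5 bits) = 01011. This is the CRC / FCS.

01011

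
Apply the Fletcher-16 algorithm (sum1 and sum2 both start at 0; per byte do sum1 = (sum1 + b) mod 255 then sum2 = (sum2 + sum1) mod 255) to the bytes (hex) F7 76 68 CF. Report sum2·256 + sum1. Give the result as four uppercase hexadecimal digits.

Running sums (mod 255):
  after byte 0 (F7): sum1=247, sum2=247
  after byte 1 (76): sum1=110, sum2=102
  after byte 2 (68): sum1=214, sum2=61
  after byte 3 (CF): sum1=166, sum2=227
Checksum = sum2·256 + sum1 = 227·256 + 166 = 58278 = 0xE3A6.

E3A6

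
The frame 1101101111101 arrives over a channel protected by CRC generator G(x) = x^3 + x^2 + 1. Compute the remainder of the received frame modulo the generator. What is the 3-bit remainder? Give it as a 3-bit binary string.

Modulo-2 division of 1101101111101 by 1101:
  pos 0: 1101 XOR 1101 = 0000
  pos 4: 1011 XOR 1101 = 0110
  pos 5: 1101 XOR 1101 = 0000
  pos 9: 1101 XOR 1101 = 0000
Remainder = 000 (zero — the frame passes the CRC check).

000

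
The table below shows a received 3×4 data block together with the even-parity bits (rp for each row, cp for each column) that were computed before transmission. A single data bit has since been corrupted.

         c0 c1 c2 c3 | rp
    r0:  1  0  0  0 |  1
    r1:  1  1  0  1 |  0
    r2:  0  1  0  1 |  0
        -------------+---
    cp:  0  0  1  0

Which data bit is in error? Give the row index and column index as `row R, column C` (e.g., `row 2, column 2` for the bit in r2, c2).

row 1, column 2

Recompute each row's even parity and compare to rp:
  r0: data parity 1, sent rp 1 → ok
  r1: data parity 1, sent rp 0 → mismatch
  r2: data parity 0, sent rp 0 → ok
Recompute each column's even parity and compare to cp:
  c0: data parity 0, sent cp 0 → ok
  c1: data parity 0, sent cp 0 → ok
  c2: data parity 0, sent cp 1 → mismatch
  c3: data parity 0, sent cp 0 → ok
Exactly one row (r1) and one column (c2) fail → the flipped bit is at their intersection.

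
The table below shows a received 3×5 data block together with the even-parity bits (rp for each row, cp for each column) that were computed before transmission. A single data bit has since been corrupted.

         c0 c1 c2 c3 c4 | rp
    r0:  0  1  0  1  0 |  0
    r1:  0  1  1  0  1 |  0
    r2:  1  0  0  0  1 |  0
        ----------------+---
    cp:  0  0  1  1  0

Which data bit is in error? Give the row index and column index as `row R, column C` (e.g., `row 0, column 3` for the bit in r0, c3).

Recompute each row's even parity and compare to rp:
  r0: data parity 0, sent rp 0 → ok
  r1: data parity 1, sent rp 0 → mismatch
  r2: data parity 0, sent rp 0 → ok
Recompute each column's even parity and compare to cp:
  c0: data parity 1, sent cp 0 → mismatch
  c1: data parity 0, sent cp 0 → ok
  c2: data parity 1, sent cp 1 → ok
  c3: data parity 1, sent cp 1 → ok
  c4: data parity 0, sent cp 0 → ok
Exactly one row (r1) and one column (c0) fail → the flipped bit is at their intersection.

row 1, column 0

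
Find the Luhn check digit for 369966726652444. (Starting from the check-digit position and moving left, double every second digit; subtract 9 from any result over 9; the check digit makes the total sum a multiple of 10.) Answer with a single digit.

2

Partial digits right→left: 4 4 4 2 5 6 6 2 7 6 6 9 9 6 3
Double every second digit counting from the check-digit position (so the 1st, 3rd, 5th, ... of the partial from the right).
  doubled (with −9 where >9): 8 8 1 3 5 3 9 6 → sum 43
  kept as-is: 4 2 6 2 6 9 6 → sum 35
Total = 43 + 35 = 78.
Check digit = (10 − (78 mod 10)) mod 10 = 2.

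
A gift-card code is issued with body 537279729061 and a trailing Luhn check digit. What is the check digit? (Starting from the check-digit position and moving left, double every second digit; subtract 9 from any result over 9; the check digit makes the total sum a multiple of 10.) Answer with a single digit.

4

Partial digits right→left: 1 6 0 9 2 7 9 7 2 7 3 5
Double every second digit counting from the check-digit position (so the 1st, 3rd, 5th, ... of the partial from the right).
  doubled (with −9 where >9): 2 0 4 9 4 6 → sum 25
  kept as-is: 6 9 7 7 7 5 → sum 41
Total = 25 + 41 = 66.
Check digit = (10 − (66 mod 10)) mod 10 = 4.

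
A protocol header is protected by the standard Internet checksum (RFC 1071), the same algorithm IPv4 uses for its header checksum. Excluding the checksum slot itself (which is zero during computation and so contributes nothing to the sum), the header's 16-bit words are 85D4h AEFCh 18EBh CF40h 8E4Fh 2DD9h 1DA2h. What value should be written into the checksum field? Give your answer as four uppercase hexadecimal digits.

0938

One's-complement addition (fold any carry out of bit 15 back into bit 0):
  0x85D4 + 0xAEFC = 0x134D0 → wrap carry → 0x34D1
  0x34D1 + 0x18EB = 0x04DBC
  0x4DBC + 0xCF40 = 0x11CFC → wrap carry → 0x1CFD
  0x1CFD + 0x8E4F = 0x0AB4C
  0xAB4C + 0x2DD9 = 0x0D925
  0xD925 + 0x1DA2 = 0x0F6C7
One's-complement sum = 0xF6C7.
Checksum = ~0xF6C7 & 0xFFFF = 0x0938.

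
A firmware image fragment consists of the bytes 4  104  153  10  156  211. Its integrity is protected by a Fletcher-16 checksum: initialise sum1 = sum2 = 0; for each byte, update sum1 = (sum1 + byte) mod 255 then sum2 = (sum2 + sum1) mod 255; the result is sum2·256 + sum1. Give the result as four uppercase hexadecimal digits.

Running sums (mod 255):
  after byte 0 (4): sum1=4, sum2=4
  after byte 1 (104): sum1=108, sum2=112
  after byte 2 (153): sum1=6, sum2=118
  after byte 3 (10): sum1=16, sum2=134
  after byte 4 (156): sum1=172, sum2=51
  after byte 5 (211): sum1=128, sum2=179
Checksum = sum2·256 + sum1 = 179·256 + 128 = 45952 = 0xB380.

B380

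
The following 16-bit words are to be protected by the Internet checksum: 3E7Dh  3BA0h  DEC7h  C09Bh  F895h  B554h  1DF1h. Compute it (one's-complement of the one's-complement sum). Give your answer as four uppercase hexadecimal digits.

One's-complement addition (fold any carry out of bit 15 back into bit 0):
  0x3E7D + 0x3BA0 = 0x07A1D
  0x7A1D + 0xDEC7 = 0x158E4 → wrap carry → 0x58E5
  0x58E5 + 0xC09B = 0x11980 → wrap carry → 0x1981
  0x1981 + 0xF895 = 0x11216 → wrap carry → 0x1217
  0x1217 + 0xB554 = 0x0C76B
  0xC76B + 0x1DF1 = 0x0E55C
One's-complement sum = 0xE55C.
Checksum = ~0xE55C & 0xFFFF = 0x1AA3.

1AA3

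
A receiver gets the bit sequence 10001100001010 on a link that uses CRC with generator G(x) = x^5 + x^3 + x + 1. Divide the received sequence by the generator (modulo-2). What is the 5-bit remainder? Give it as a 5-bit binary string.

00111

Modulo-2 division of 10001100001010 by 101011:
  pos 0: 100011 XOR 101011 = 001000
  pos 2: 100000 XOR 101011 = 001011
  pos 4: 101100 XOR 101011 = 000111
  pos 7: 111101 XOR 101011 = 010110
  pos 8: 101100 XOR 101011 = 000111
Remainder = 00111 (nonzero — an error is detected).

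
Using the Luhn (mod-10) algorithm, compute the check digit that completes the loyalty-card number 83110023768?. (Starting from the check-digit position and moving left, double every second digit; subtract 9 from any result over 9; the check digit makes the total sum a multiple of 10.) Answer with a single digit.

2

Partial digits right→left: 8 6 7 3 2 0 0 1 1 3 8
Double every second digit counting from the check-digit position (so the 1st, 3rd, 5th, ... of the partial from the right).
  doubled (with −9 where >9): 7 5 4 0 2 7 → sum 25
  kept as-is: 6 3 0 1 3 → sum 13
Total = 25 + 13 = 38.
Check digit = (10 − (38 mod 10)) mod 10 = 2.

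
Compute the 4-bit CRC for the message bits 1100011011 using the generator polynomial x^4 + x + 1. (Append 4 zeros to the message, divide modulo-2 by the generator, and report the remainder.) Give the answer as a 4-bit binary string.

Append 4 zeros: 11000110110000. Divide by 10011 (XOR where the leading bit is 1):
  pos 0: 11000 XOR 10011 = 01011
  pos 1: 10111 XOR 10011 = 00100
  pos 3: 10010 XOR 10011 = 00001
  pos 7: 11100 XOR 10011 = 01111
  pos 8: 11110 XOR 10011 = 01101
  pos 9: 11010 XOR 10011 = 01001
Remainder (last 4 bits) = 1001. This is the CRC / FCS.

1001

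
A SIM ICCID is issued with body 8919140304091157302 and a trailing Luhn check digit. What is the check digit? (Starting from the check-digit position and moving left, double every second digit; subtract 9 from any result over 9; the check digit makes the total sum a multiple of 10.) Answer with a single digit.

Partial digits right→left: 2 0 3 7 5 1 1 9 0 4 0 3 0 4 1 9 1 9 8
Double every second digit counting from the check-digit position (so the 1st, 3rd, 5th, ... of the partial from the right).
  doubled (with −9 where >9): 4 6 1 2 0 0 0 2 2 7 → sum 24
  kept as-is: 0 7 1 9 4 3 4 9 9 → sum 46
Total = 24 + 46 = 70.
Check digit = (10 − (70 mod 10)) mod 10 = 0.

0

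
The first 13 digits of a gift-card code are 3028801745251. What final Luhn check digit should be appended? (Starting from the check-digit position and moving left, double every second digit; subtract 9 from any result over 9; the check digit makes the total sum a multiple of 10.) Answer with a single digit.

2

Partial digits right→left: 1 5 2 5 4 7 1 0 8 8 2 0 3
Double every second digit counting from the check-digit position (so the 1st, 3rd, 5th, ... of the partial from the right).
  doubled (with −9 where >9): 2 4 8 2 7 4 6 → sum 33
  kept as-is: 5 5 7 0 8 0 → sum 25
Total = 33 + 25 = 58.
Check digit = (10 − (58 mod 10)) mod 10 = 2.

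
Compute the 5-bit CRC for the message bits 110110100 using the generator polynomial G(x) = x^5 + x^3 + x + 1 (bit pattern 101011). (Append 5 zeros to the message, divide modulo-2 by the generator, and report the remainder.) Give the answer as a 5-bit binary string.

Append 5 zeros: 11011010000000. Divide by 101011 (XOR where the leading bit is 1):
  pos 0: 110110 XOR 101011 = 011101
  pos 1: 111011 XOR 101011 = 010000
  pos 2: 100000 XOR 101011 = 001011
  pos 4: 101100 XOR 101011 = 000111
  pos 7: 111000 XOR 101011 = 010011
  pos 8: 100110 XOR 101011 = 001101
Remainder (last 5 bits) = 01101. This is the CRC / FCS.

01101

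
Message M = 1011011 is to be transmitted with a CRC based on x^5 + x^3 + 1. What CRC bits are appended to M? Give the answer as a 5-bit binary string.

Append 5 zeros: 101101100000. Divide by 101001 (XOR where the leading bit is 1):
  pos 0: 101101 XOR 101001 = 000100
  pos 3: 100100 XOR 101001 = 001101
  pos 5: 110100 XOR 101001 = 011101
  pos 6: 111010 XOR 101001 = 010011
Remainder (last 5 bits) = 10011. This is the CRC / FCS.

10011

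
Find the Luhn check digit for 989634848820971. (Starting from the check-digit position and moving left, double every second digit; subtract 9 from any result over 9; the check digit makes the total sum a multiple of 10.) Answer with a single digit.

Partial digits right→left: 1 7 9 0 2 8 8 4 8 4 3 6 9 8 9
Double every second digit counting from the check-digit position (so the 1st, 3rd, 5th, ... of the partial from the right).
  doubled (with −9 where >9): 2 9 4 7 7 6 9 9 → sum 53
  kept as-is: 7 0 8 4 4 6 8 → sum 37
Total = 53 + 37 = 90.
Check digit = (10 − (90 mod 10)) mod 10 = 0.

0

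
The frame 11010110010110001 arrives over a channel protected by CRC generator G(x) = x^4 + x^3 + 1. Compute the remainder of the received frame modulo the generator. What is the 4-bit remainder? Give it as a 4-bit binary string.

0110

Modulo-2 division of 11010110010110001 by 11001:
  pos 0: 11010 XOR 11001 = 00011
  pos 3: 11110 XOR 11001 = 00111
  pos 5: 11101 XOR 11001 = 00100
  pos 7: 10001 XOR 11001 = 01000
  pos 8: 10001 XOR 11001 = 01000
  pos 9: 10000 XOR 11001 = 01001
  pos 10: 10010 XOR 11001 = 01011
  pos 11: 10110 XOR 11001 = 01111
  pos 12: 11111 XOR 11001 = 00110
Remainder = 0110 (nonzero — an error is detected).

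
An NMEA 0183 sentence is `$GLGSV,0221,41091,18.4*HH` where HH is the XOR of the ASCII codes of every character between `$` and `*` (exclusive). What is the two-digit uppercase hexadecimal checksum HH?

4A

XOR the ASCII codes of the payload characters:
  'G' = 0x47 → acc = 0x47
  'L' = 0x4C → acc = 0x0B
  'G' = 0x47 → acc = 0x4C
  'S' = 0x53 → acc = 0x1F
  'V' = 0x56 → acc = 0x49
  ',' = 0x2C → acc = 0x65
  '0' = 0x30 → acc = 0x55
  '2' = 0x32 → acc = 0x67
  '2' = 0x32 → acc = 0x55
  '1' = 0x31 → acc = 0x64
  ',' = 0x2C → acc = 0x48
  '4' = 0x34 → acc = 0x7C
  '1' = 0x31 → acc = 0x4D
  '0' = 0x30 → acc = 0x7D
  '9' = 0x39 → acc = 0x44
  '1' = 0x31 → acc = 0x75
  ',' = 0x2C → acc = 0x59
  '1' = 0x31 → acc = 0x68
  '8' = 0x38 → acc = 0x50
  '.' = 0x2E → acc = 0x7E
  '4' = 0x34 → acc = 0x4A
Checksum = 0x4A.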